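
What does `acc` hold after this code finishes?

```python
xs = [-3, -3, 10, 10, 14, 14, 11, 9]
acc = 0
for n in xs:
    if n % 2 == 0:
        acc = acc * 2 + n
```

n=-3: not even
n=-3: not even
n=10: even, acc = 0*2+10 = 10
n=10: even, acc = 10*2+10 = 30
n=14: even, acc = 30*2+14 = 74
n=14: even, acc = 74*2+14 = 162
n=11: not even
n=9: not even

162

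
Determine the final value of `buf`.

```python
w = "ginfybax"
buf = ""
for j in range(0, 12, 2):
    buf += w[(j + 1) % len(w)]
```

j=0: add w[1]='i' → 'i'
j=2: add w[3]='f' → 'if'
j=4: add w[5]='b' → 'ifb'
j=6: add w[7]='x' → 'ifbx'
j=8: add w[1]='i' → 'ifbxi'
j=10: add w[3]='f' → 'ifbxif'

'ifbxif'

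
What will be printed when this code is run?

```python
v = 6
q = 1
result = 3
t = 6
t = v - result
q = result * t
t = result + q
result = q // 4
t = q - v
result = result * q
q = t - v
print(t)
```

3

t = 6-3 = 3
q = 3*3 = 9
t = 3+9 = 12
result = 9//4 = 2
t = 9-6 = 3
result = 2*9 = 18
q = 3-6 = -3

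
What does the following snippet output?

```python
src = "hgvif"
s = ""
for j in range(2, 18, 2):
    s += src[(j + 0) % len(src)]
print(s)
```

j=2: add src[2]='v' → 'v'
j=4: add src[4]='f' → 'vf'
j=6: add src[1]='g' → 'vfg'
j=8: add src[3]='i' → 'vfgi'
j=10: add src[0]='h' → 'vfgih'
j=12: add src[2]='v' → 'vfgihv'
j=14: add src[4]='f' → 'vfgihvf'
j=16: add src[1]='g' → 'vfgihvfg'

vfgihvfg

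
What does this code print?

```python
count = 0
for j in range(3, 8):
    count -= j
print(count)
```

-25

j=3: count = 0-3 = -3
j=4: count = (-3)-4 = -7
j=5: count = (-7)-5 = -12
j=6: count = (-12)-6 = -18
j=7: count = (-18)-7 = -25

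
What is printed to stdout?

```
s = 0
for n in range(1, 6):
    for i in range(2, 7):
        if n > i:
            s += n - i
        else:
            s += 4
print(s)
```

n=1,i=2: not 1>2, s = 0+4 = 4
n=1,i=3: not 1>3, s = 4+4 = 8
n=1,i=4: not 1>4, s = 8+4 = 12
n=1,i=5: not 1>5, s = 12+4 = 16
n=1,i=6: not 1>6, s = 16+4 = 20
n=2,i=2: not 2>2, s = 20+4 = 24
n=2,i=3: not 2>3, s = 24+4 = 28
n=2,i=4: not 2>4, s = 28+4 = 32
n=2,i=5: not 2>5, s = 32+4 = 36
n=2,i=6: not 2>6, s = 36+4 = 40
n=3,i=2: 3>2, s = 40+1 = 41
n=3,i=3: not 3>3, s = 41+4 = 45
n=3,i=4: not 3>4, s = 45+4 = 49
n=3,i=5: not 3>5, s = 49+4 = 53
n=3,i=6: not 3>6, s = 53+4 = 57
n=4,i=2: 4>2, s = 57+2 = 59
n=4,i=3: 4>3, s = 59+1 = 60
n=4,i=4: not 4>4, s = 60+4 = 64
n=4,i=5: not 4>5, s = 64+4 = 68
n=4,i=6: not 4>6, s = 68+4 = 72
n=5,i=2: 5>2, s = 72+3 = 75
n=5,i=3: 5>3, s = 75+2 = 77
n=5,i=4: 5>4, s = 77+1 = 78
n=5,i=5: not 5>5, s = 78+4 = 82
n=5,i=6: not 5>6, s = 82+4 = 86

86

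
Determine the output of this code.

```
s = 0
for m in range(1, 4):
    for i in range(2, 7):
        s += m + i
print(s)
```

90

m=1,i=2: s = 0+3 = 3
m=1,i=3: s = 3+4 = 7
m=1,i=4: s = 7+5 = 12
m=1,i=5: s = 12+6 = 18
m=1,i=6: s = 18+7 = 25
m=2,i=2: s = 25+4 = 29
m=2,i=3: s = 29+5 = 34
m=2,i=4: s = 34+6 = 40
m=2,i=5: s = 40+7 = 47
m=2,i=6: s = 47+8 = 55
m=3,i=2: s = 55+5 = 60
m=3,i=3: s = 60+6 = 66
m=3,i=4: s = 66+7 = 73
m=3,i=5: s = 73+8 = 81
m=3,i=6: s = 81+9 = 90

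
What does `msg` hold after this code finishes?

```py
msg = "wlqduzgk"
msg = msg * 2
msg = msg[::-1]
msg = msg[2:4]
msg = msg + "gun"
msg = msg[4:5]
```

'n'

repeat ×2 → 'wlqduzgkwlqduzgk'
reverse → 'kgzudqlwkgzudqlw'
slice [2:4] → 'zu'
+ 'gun' → 'zugun'
slice [4:5] → 'n'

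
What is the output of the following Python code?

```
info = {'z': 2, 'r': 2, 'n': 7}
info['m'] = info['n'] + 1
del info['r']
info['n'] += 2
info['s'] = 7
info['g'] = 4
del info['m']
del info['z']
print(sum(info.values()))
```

20

info['m'] = info['n']+1 = 8 → {'z': 2, 'r': 2, 'n': 7, 'm': 8}
del 'r' → {'z': 2, 'n': 7, 'm': 8}
info['n'] = 7+2 = 9 → {'z': 2, 'n': 9, 'm': 8}
info['s'] = 7 → {'z': 2, 'n': 9, 'm': 8, 's': 7}
info['g'] = 4 → {'z': 2, 'n': 9, 'm': 8, 's': 7, 'g': 4}
del 'm' → {'z': 2, 'n': 9, 's': 7, 'g': 4}
del 'z' → {'n': 9, 's': 7, 'g': 4}
sum of values = 20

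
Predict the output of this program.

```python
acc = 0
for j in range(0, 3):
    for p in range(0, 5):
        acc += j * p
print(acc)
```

j=0,p=0: acc = 0+0 = 0
j=0,p=1: acc = 0+0 = 0
j=0,p=2: acc = 0+0 = 0
j=0,p=3: acc = 0+0 = 0
j=0,p=4: acc = 0+0 = 0
j=1,p=0: acc = 0+0 = 0
j=1,p=1: acc = 0+1 = 1
j=1,p=2: acc = 1+2 = 3
j=1,p=3: acc = 3+3 = 6
j=1,p=4: acc = 6+4 = 10
j=2,p=0: acc = 10+0 = 10
j=2,p=1: acc = 10+2 = 12
j=2,p=2: acc = 12+4 = 16
j=2,p=3: acc = 16+6 = 22
j=2,p=4: acc = 22+8 = 30

30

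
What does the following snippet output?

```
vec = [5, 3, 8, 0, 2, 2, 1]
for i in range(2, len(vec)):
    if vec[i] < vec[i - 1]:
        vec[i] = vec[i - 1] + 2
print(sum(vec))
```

i=2: 8>=3, unchanged → [5, 3, 8, 0, 2, 2, 1]
i=3: 0<8, vec[3] = 8+2 = 10 → [5, 3, 8, 10, 2, 2, 1]
i=4: 2<10, vec[4] = 10+2 = 12 → [5, 3, 8, 10, 12, 2, 1]
i=5: 2<12, vec[5] = 12+2 = 14 → [5, 3, 8, 10, 12, 14, 1]
i=6: 1<14, vec[6] = 14+2 = 16 → [5, 3, 8, 10, 12, 14, 16]
sum = 68

68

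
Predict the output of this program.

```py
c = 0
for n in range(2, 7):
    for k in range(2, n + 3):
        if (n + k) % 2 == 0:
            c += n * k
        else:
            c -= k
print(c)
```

n=2,k=2: even sum, c = 0+4 = 4
n=2,k=3: odd sum, c = 4-3 = 1
n=2,k=4: even sum, c = 1+8 = 9
n=3,k=2: odd sum, c = 9-2 = 7
n=3,k=3: even sum, c = 7+9 = 16
n=3,k=4: odd sum, c = 16-4 = 12
n=3,k=5: even sum, c = 12+15 = 27
n=4,k=2: even sum, c = 27+8 = 35
n=4,k=3: odd sum, c = 35-3 = 32
n=4,k=4: even sum, c = 32+16 = 48
n=4,k=5: odd sum, c = 48-5 = 43
n=4,k=6: even sum, c = 43+24 = 67
n=5,k=2: odd sum, c = 67-2 = 65
n=5,k=3: even sum, c = 65+15 = 80
n=5,k=4: odd sum, c = 80-4 = 76
n=5,k=5: even sum, c = 76+25 = 101
n=5,k=6: odd sum, c = 101-6 = 95
n=5,k=7: even sum, c = 95+35 = 130
n=6,k=2: even sum, c = 130+12 = 142
n=6,k=3: odd sum, c = 142-3 = 139
n=6,k=4: even sum, c = 139+24 = 163
n=6,k=5: odd sum, c = 163-5 = 158
n=6,k=6: even sum, c = 158+36 = 194
n=6,k=7: odd sum, c = 194-7 = 187
n=6,k=8: even sum, c = 187+48 = 235

235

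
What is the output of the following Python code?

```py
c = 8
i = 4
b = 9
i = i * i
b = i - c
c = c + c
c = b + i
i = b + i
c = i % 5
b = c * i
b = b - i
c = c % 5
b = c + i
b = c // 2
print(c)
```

i = 4*4 = 16
b = 16-8 = 8
c = 8+8 = 16
c = 8+16 = 24
i = 8+16 = 24
c = 24%5 = 4
b = 4*24 = 96
b = 96-24 = 72
c = 4%5 = 4
b = 4+24 = 28
b = 4//2 = 2

4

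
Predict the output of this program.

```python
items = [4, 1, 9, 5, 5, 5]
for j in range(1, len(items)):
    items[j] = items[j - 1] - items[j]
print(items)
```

j=1: items[1] = 4-1 = 3 → [4, 3, 9, 5, 5, 5]
j=2: items[2] = 3-9 = -6 → [4, 3, -6, 5, 5, 5]
j=3: items[3] = (-6)-5 = -11 → [4, 3, -6, -11, 5, 5]
j=4: items[4] = (-11)-5 = -16 → [4, 3, -6, -11, -16, 5]
j=5: items[5] = (-16)-5 = -21 → [4, 3, -6, -11, -16, -21]

[4, 3, -6, -11, -16, -21]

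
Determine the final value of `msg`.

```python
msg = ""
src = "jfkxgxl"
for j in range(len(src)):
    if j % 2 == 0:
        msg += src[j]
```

j=0: add 'j' → 'j'
j=1: skip
j=2: add 'k' → 'jk'
j=3: skip
j=4: add 'g' → 'jkg'
j=5: skip
j=6: add 'l' → 'jkgl'

'jkgl'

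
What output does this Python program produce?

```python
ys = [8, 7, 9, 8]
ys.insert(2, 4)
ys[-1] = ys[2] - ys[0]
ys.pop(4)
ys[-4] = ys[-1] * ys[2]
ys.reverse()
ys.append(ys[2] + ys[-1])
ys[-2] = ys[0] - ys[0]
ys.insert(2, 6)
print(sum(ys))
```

insert 4 at 2 → [8, 7, 4, 9, 8]
ys[-1] = ys[2]-ys[0] = 4-8 = -4 → [8, 7, 4, 9, -4]
pop(4) removes -4 → [8, 7, 4, 9]
ys[-4] = ys[-1]*ys[2] = 9*4 = 36 → [36, 7, 4, 9]
reverse → [9, 4, 7, 36]
append ys[2]+ys[-1] = 7+36 = 43 → [9, 4, 7, 36, 43]
ys[-2] = ys[0]-ys[0] = 9-9 = 0 → [9, 4, 7, 0, 43]
insert 6 at 2 → [9, 4, 6, 7, 0, 43]
sum = 69

69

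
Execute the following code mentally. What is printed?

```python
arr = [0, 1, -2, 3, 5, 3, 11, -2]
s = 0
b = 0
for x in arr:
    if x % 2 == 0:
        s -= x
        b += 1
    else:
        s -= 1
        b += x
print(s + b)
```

x=0: even, s = 0-0 = 0; b=1
x=1: not even, s = 0-1 = -1; b=2
x=-2: even, s = (-1)-(-2) = 1; b=3
x=3: not even, s = 1-1 = 0; b=6
x=5: not even, s = 0-1 = -1; b=11
x=3: not even, s = (-1)-1 = -2; b=14
x=11: not even, s = (-2)-1 = -3; b=25
x=-2: even, s = (-3)-(-2) = -1; b=26
s+b = (-1)+26 = 25

25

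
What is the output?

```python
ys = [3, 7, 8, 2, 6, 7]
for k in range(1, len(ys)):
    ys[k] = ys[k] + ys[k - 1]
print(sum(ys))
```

110

k=1: ys[1] = 7+3 = 10 → [3, 10, 8, 2, 6, 7]
k=2: ys[2] = 8+10 = 18 → [3, 10, 18, 2, 6, 7]
k=3: ys[3] = 2+18 = 20 → [3, 10, 18, 20, 6, 7]
k=4: ys[4] = 6+20 = 26 → [3, 10, 18, 20, 26, 7]
k=5: ys[5] = 7+26 = 33 → [3, 10, 18, 20, 26, 33]
sum = 110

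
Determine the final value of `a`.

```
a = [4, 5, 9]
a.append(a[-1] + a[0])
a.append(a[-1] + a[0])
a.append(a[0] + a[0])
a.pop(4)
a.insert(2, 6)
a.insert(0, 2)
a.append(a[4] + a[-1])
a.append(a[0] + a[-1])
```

append a[-1]+a[0] = 9+4 = 13 → [4, 5, 9, 13]
append a[-1]+a[0] = 13+4 = 17 → [4, 5, 9, 13, 17]
append a[0]+a[0] = 4+4 = 8 → [4, 5, 9, 13, 17, 8]
pop(4) removes 17 → [4, 5, 9, 13, 8]
insert 6 at 2 → [4, 5, 6, 9, 13, 8]
insert 2 at 0 → [2, 4, 5, 6, 9, 13, 8]
append a[4]+a[-1] = 9+8 = 17 → [2, 4, 5, 6, 9, 13, 8, 17]
append a[0]+a[-1] = 2+17 = 19 → [2, 4, 5, 6, 9, 13, 8, 17, 19]

[2, 4, 5, 6, 9, 13, 8, 17, 19]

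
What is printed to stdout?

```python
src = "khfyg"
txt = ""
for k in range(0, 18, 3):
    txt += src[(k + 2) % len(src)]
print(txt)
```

fkyhgf

k=0: add src[2]='f' → 'f'
k=3: add src[0]='k' → 'fk'
k=6: add src[3]='y' → 'fky'
k=9: add src[1]='h' → 'fkyh'
k=12: add src[4]='g' → 'fkyhg'
k=15: add src[2]='f' → 'fkyhgf'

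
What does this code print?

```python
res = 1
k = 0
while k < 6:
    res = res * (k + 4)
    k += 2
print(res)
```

192

k=0: res = 1*4 = 4
k=2: res = 4*6 = 24
k=4: res = 24*8 = 192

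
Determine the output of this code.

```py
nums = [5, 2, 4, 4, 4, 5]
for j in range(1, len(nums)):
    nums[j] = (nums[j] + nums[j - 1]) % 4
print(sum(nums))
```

j=1: nums[1] = (2+5)%4 = 3 → [5, 3, 4, 4, 4, 5]
j=2: nums[2] = (4+3)%4 = 3 → [5, 3, 3, 4, 4, 5]
j=3: nums[3] = (4+3)%4 = 3 → [5, 3, 3, 3, 4, 5]
j=4: nums[4] = (4+3)%4 = 3 → [5, 3, 3, 3, 3, 5]
j=5: nums[5] = (5+3)%4 = 0 → [5, 3, 3, 3, 3, 0]
sum = 17

17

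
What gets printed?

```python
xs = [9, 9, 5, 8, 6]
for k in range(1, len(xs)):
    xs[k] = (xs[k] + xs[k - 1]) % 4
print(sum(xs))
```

k=1: xs[1] = (9+9)%4 = 2 → [9, 2, 5, 8, 6]
k=2: xs[2] = (5+2)%4 = 3 → [9, 2, 3, 8, 6]
k=3: xs[3] = (8+3)%4 = 3 → [9, 2, 3, 3, 6]
k=4: xs[4] = (6+3)%4 = 1 → [9, 2, 3, 3, 1]
sum = 18

18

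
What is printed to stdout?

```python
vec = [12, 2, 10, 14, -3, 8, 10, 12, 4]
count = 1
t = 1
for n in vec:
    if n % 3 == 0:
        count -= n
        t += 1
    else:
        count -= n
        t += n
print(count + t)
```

n=12: %3==0, count = 1-12 = -11; t=2
n=2: not %3==0, count = (-11)-2 = -13; t=4
n=10: not %3==0, count = (-13)-10 = -23; t=14
n=14: not %3==0, count = (-23)-14 = -37; t=28
n=-3: %3==0, count = (-37)-(-3) = -34; t=29
n=8: not %3==0, count = (-34)-8 = -42; t=37
n=10: not %3==0, count = (-42)-10 = -52; t=47
n=12: %3==0, count = (-52)-12 = -64; t=48
n=4: not %3==0, count = (-64)-4 = -68; t=52
count+t = (-68)+52 = -16

-16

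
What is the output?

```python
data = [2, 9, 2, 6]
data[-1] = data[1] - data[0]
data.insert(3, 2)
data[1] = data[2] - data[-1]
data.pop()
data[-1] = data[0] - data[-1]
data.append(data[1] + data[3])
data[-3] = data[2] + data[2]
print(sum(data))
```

-4

data[-1] = data[1]-data[0] = 9-2 = 7 → [2, 9, 2, 7]
insert 2 at 3 → [2, 9, 2, 2, 7]
data[1] = data[2]-data[-1] = 2-7 = -5 → [2, -5, 2, 2, 7]
pop() removes 7 → [2, -5, 2, 2]
data[-1] = data[0]-data[-1] = 2-2 = 0 → [2, -5, 2, 0]
append data[1]+data[3] = (-5)+0 = -5 → [2, -5, 2, 0, -5]
data[-3] = data[2]+data[2] = 2+2 = 4 → [2, -5, 4, 0, -5]
sum = -4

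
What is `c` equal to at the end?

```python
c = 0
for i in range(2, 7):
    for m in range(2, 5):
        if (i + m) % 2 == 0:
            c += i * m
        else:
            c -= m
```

i=2,m=2: even sum, c = 0+4 = 4
i=2,m=3: odd sum, c = 4-3 = 1
i=2,m=4: even sum, c = 1+8 = 9
i=3,m=2: odd sum, c = 9-2 = 7
i=3,m=3: even sum, c = 7+9 = 16
i=3,m=4: odd sum, c = 16-4 = 12
i=4,m=2: even sum, c = 12+8 = 20
i=4,m=3: odd sum, c = 20-3 = 17
i=4,m=4: even sum, c = 17+16 = 33
i=5,m=2: odd sum, c = 33-2 = 31
i=5,m=3: even sum, c = 31+15 = 46
i=5,m=4: odd sum, c = 46-4 = 42
i=6,m=2: even sum, c = 42+12 = 54
i=6,m=3: odd sum, c = 54-3 = 51
i=6,m=4: even sum, c = 51+24 = 75

75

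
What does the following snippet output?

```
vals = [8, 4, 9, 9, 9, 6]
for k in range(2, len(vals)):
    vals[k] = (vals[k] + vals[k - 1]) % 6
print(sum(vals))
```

k=2: vals[2] = (9+4)%6 = 1 → [8, 4, 1, 9, 9, 6]
k=3: vals[3] = (9+1)%6 = 4 → [8, 4, 1, 4, 9, 6]
k=4: vals[4] = (9+4)%6 = 1 → [8, 4, 1, 4, 1, 6]
k=5: vals[5] = (6+1)%6 = 1 → [8, 4, 1, 4, 1, 1]
sum = 19

19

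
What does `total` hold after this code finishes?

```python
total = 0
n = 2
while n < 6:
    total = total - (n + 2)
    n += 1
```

-22

n=2: total = 0-4 = -4
n=3: total = (-4)-5 = -9
n=4: total = (-9)-6 = -15
n=5: total = (-15)-7 = -22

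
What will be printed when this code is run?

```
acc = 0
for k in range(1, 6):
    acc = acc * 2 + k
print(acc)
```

k=1: acc = 0*2+1 = 1
k=2: acc = 1*2+2 = 4
k=3: acc = 4*2+3 = 11
k=4: acc = 11*2+4 = 26
k=5: acc = 26*2+5 = 57

57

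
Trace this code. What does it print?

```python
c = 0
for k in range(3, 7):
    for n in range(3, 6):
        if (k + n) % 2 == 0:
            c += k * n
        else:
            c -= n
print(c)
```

k=3,n=3: even sum, c = 0+9 = 9
k=3,n=4: odd sum, c = 9-4 = 5
k=3,n=5: even sum, c = 5+15 = 20
k=4,n=3: odd sum, c = 20-3 = 17
k=4,n=4: even sum, c = 17+16 = 33
k=4,n=5: odd sum, c = 33-5 = 28
k=5,n=3: even sum, c = 28+15 = 43
k=5,n=4: odd sum, c = 43-4 = 39
k=5,n=5: even sum, c = 39+25 = 64
k=6,n=3: odd sum, c = 64-3 = 61
k=6,n=4: even sum, c = 61+24 = 85
k=6,n=5: odd sum, c = 85-5 = 80

80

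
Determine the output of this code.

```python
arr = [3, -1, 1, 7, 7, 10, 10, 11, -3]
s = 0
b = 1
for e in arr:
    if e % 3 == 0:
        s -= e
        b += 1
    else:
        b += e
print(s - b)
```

e=3: %3==0, s = 0-3 = -3; b=2
e=-1: not %3==0; b=1
e=1: not %3==0; b=2
e=7: not %3==0; b=9
e=7: not %3==0; b=16
e=10: not %3==0; b=26
e=10: not %3==0; b=36
e=11: not %3==0; b=47
e=-3: %3==0, s = (-3)-(-3) = 0; b=48
s-b = 0-48 = -48

-48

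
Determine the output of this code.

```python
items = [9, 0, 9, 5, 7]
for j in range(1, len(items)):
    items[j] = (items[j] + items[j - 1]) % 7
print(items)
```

[9, 2, 4, 2, 2]

j=1: items[1] = (0+9)%7 = 2 → [9, 2, 9, 5, 7]
j=2: items[2] = (9+2)%7 = 4 → [9, 2, 4, 5, 7]
j=3: items[3] = (5+4)%7 = 2 → [9, 2, 4, 2, 7]
j=4: items[4] = (7+2)%7 = 2 → [9, 2, 4, 2, 2]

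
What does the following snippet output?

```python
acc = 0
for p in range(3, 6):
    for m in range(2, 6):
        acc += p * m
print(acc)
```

p=3,m=2: acc = 0+6 = 6
p=3,m=3: acc = 6+9 = 15
p=3,m=4: acc = 15+12 = 27
p=3,m=5: acc = 27+15 = 42
p=4,m=2: acc = 42+8 = 50
p=4,m=3: acc = 50+12 = 62
p=4,m=4: acc = 62+16 = 78
p=4,m=5: acc = 78+20 = 98
p=5,m=2: acc = 98+10 = 108
p=5,m=3: acc = 108+15 = 123
p=5,m=4: acc = 123+20 = 143
p=5,m=5: acc = 143+25 = 168

168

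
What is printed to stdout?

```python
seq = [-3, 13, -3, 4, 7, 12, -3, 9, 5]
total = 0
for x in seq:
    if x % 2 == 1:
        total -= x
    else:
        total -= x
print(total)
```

-41

x=-3: odd, total = 0-(-3) = 3
x=13: odd, total = 3-13 = -10
x=-3: odd, total = (-10)-(-3) = -7
x=4: not odd, total = (-7)-4 = -11
x=7: odd, total = (-11)-7 = -18
x=12: not odd, total = (-18)-12 = -30
x=-3: odd, total = (-30)-(-3) = -27
x=9: odd, total = (-27)-9 = -36
x=5: odd, total = (-36)-5 = -41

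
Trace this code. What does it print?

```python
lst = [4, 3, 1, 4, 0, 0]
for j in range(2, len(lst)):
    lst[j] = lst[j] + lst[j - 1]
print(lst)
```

[4, 3, 4, 8, 8, 8]

j=2: lst[2] = 1+3 = 4 → [4, 3, 4, 4, 0, 0]
j=3: lst[3] = 4+4 = 8 → [4, 3, 4, 8, 0, 0]
j=4: lst[4] = 0+8 = 8 → [4, 3, 4, 8, 8, 0]
j=5: lst[5] = 0+8 = 8 → [4, 3, 4, 8, 8, 8]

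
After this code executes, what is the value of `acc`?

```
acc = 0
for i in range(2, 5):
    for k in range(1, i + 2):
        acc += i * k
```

i=2,k=1: acc = 0+2 = 2
i=2,k=2: acc = 2+4 = 6
i=2,k=3: acc = 6+6 = 12
i=3,k=1: acc = 12+3 = 15
i=3,k=2: acc = 15+6 = 21
i=3,k=3: acc = 21+9 = 30
i=3,k=4: acc = 30+12 = 42
i=4,k=1: acc = 42+4 = 46
i=4,k=2: acc = 46+8 = 54
i=4,k=3: acc = 54+12 = 66
i=4,k=4: acc = 66+16 = 82
i=4,k=5: acc = 82+20 = 102

102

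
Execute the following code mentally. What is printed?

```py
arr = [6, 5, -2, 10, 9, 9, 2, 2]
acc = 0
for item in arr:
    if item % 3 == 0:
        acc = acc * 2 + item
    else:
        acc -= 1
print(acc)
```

item=6: %3==0, acc = 0*2+6 = 6
item=5: not %3==0, acc = 6-1 = 5
item=-2: not %3==0, acc = 5-1 = 4
item=10: not %3==0, acc = 4-1 = 3
item=9: %3==0, acc = 3*2+9 = 15
item=9: %3==0, acc = 15*2+9 = 39
item=2: not %3==0, acc = 39-1 = 38
item=2: not %3==0, acc = 38-1 = 37

37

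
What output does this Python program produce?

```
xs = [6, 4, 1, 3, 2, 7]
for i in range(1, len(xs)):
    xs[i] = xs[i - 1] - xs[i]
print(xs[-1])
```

i=1: xs[1] = 6-4 = 2 → [6, 2, 1, 3, 2, 7]
i=2: xs[2] = 2-1 = 1 → [6, 2, 1, 3, 2, 7]
i=3: xs[3] = 1-3 = -2 → [6, 2, 1, -2, 2, 7]
i=4: xs[4] = (-2)-2 = -4 → [6, 2, 1, -2, -4, 7]
i=5: xs[5] = (-4)-7 = -11 → [6, 2, 1, -2, -4, -11]

-11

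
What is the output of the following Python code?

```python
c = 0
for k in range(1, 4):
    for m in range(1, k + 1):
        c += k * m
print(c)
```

25

k=1,m=1: c = 0+1 = 1
k=2,m=1: c = 1+2 = 3
k=2,m=2: c = 3+4 = 7
k=3,m=1: c = 7+3 = 10
k=3,m=2: c = 10+6 = 16
k=3,m=3: c = 16+9 = 25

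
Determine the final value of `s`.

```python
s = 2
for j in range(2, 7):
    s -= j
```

-18

j=2: s = 2-2 = 0
j=3: s = 0-3 = -3
j=4: s = (-3)-4 = -7
j=5: s = (-7)-5 = -12
j=6: s = (-12)-6 = -18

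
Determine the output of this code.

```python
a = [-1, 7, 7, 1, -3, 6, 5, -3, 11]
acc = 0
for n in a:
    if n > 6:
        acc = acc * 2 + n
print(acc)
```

53

n=-1: not >6
n=7: >6, acc = 0*2+7 = 7
n=7: >6, acc = 7*2+7 = 21
n=1: not >6
n=-3: not >6
n=6: not >6
n=5: not >6
n=-3: not >6
n=11: >6, acc = 21*2+11 = 53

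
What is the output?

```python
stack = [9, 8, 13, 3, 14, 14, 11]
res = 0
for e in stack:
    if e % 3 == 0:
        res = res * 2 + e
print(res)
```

21

e=9: %3==0, res = 0*2+9 = 9
e=8: not %3==0
e=13: not %3==0
e=3: %3==0, res = 9*2+3 = 21
e=14: not %3==0
e=14: not %3==0
e=11: not %3==0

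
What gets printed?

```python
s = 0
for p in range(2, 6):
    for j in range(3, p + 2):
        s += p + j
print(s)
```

p=2,j=3: s = 0+5 = 5
p=3,j=3: s = 5+6 = 11
p=3,j=4: s = 11+7 = 18
p=4,j=3: s = 18+7 = 25
p=4,j=4: s = 25+8 = 33
p=4,j=5: s = 33+9 = 42
p=5,j=3: s = 42+8 = 50
p=5,j=4: s = 50+9 = 59
p=5,j=5: s = 59+10 = 69
p=5,j=6: s = 69+11 = 80

80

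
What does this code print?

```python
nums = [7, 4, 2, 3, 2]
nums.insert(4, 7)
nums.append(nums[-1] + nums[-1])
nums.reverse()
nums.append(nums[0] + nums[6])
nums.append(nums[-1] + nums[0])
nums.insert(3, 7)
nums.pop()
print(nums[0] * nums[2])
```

28

insert 7 at 4 → [7, 4, 2, 3, 7, 2]
append nums[-1]+nums[-1] = 2+2 = 4 → [7, 4, 2, 3, 7, 2, 4]
reverse → [4, 2, 7, 3, 2, 4, 7]
append nums[0]+nums[6] = 4+7 = 11 → [4, 2, 7, 3, 2, 4, 7, 11]
append nums[-1]+nums[0] = 11+4 = 15 → [4, 2, 7, 3, 2, 4, 7, 11, 15]
insert 7 at 3 → [4, 2, 7, 7, 3, 2, 4, 7, 11, 15]
pop() removes 15 → [4, 2, 7, 7, 3, 2, 4, 7, 11]
nums[0]*nums[2] = 4*7 = 28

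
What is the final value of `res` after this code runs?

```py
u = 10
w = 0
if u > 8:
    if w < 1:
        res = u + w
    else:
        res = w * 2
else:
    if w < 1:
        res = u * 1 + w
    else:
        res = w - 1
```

10

u=10, w=0
u > 8 is True; w < 1 is True
→ res = u + w = 10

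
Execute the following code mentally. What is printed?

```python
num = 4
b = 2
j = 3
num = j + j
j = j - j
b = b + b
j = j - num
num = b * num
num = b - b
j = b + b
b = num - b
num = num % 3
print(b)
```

num = 3+3 = 6
j = 3-3 = 0
b = 2+2 = 4
j = 0-6 = -6
num = 4*6 = 24
num = 4-4 = 0
j = 4+4 = 8
b = 0-4 = -4
num = 0%3 = 0

-4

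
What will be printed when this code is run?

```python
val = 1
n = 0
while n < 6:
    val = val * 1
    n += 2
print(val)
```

1

n=0: val = 1*1 = 1
n=2: val = 1*1 = 1
n=4: val = 1*1 = 1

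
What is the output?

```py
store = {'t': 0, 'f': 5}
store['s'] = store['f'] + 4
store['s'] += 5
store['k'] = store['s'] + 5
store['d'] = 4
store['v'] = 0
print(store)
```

store['s'] = store['f']+4 = 9 → {'t': 0, 'f': 5, 's': 9}
store['s'] = 9+5 = 14 → {'t': 0, 'f': 5, 's': 14}
store['k'] = store['s']+5 = 19 → {'t': 0, 'f': 5, 's': 14, 'k': 19}
store['d'] = 4 → {'t': 0, 'f': 5, 's': 14, 'k': 19, 'd': 4}
store['v'] = 0 → {'t': 0, 'f': 5, 's': 14, 'k': 19, 'd': 4, 'v': 0}

{'t': 0, 'f': 5, 's': 14, 'k': 19, 'd': 4, 'v': 0}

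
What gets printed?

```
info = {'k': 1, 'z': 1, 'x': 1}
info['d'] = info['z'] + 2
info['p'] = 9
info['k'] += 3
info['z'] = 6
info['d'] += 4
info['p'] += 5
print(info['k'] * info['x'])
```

info['d'] = info['z']+2 = 3 → {'k': 1, 'z': 1, 'x': 1, 'd': 3}
info['p'] = 9 → {'k': 1, 'z': 1, 'x': 1, 'd': 3, 'p': 9}
info['k'] = 1+3 = 4 → {'k': 4, 'z': 1, 'x': 1, 'd': 3, 'p': 9}
info['z'] = 6 → {'k': 4, 'z': 6, 'x': 1, 'd': 3, 'p': 9}
info['d'] = 3+4 = 7 → {'k': 4, 'z': 6, 'x': 1, 'd': 7, 'p': 9}
info['p'] = 9+5 = 14 → {'k': 4, 'z': 6, 'x': 1, 'd': 7, 'p': 14}
info['k']*info['x'] = 4*1 = 4

4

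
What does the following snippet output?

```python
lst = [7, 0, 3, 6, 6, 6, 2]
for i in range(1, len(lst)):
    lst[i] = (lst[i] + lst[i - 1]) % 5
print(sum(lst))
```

i=1: lst[1] = (0+7)%5 = 2 → [7, 2, 3, 6, 6, 6, 2]
i=2: lst[2] = (3+2)%5 = 0 → [7, 2, 0, 6, 6, 6, 2]
i=3: lst[3] = (6+0)%5 = 1 → [7, 2, 0, 1, 6, 6, 2]
i=4: lst[4] = (6+1)%5 = 2 → [7, 2, 0, 1, 2, 6, 2]
i=5: lst[5] = (6+2)%5 = 3 → [7, 2, 0, 1, 2, 3, 2]
i=6: lst[6] = (2+3)%5 = 0 → [7, 2, 0, 1, 2, 3, 0]
sum = 15

15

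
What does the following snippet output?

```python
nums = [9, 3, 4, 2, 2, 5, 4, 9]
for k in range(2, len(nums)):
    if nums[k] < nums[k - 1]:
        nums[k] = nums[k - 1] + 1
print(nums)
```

k=2: 4>=3, unchanged → [9, 3, 4, 2, 2, 5, 4, 9]
k=3: 2<4, nums[3] = 4+1 = 5 → [9, 3, 4, 5, 2, 5, 4, 9]
k=4: 2<5, nums[4] = 5+1 = 6 → [9, 3, 4, 5, 6, 5, 4, 9]
k=5: 5<6, nums[5] = 6+1 = 7 → [9, 3, 4, 5, 6, 7, 4, 9]
k=6: 4<7, nums[6] = 7+1 = 8 → [9, 3, 4, 5, 6, 7, 8, 9]
k=7: 9>=8, unchanged → [9, 3, 4, 5, 6, 7, 8, 9]

[9, 3, 4, 5, 6, 7, 8, 9]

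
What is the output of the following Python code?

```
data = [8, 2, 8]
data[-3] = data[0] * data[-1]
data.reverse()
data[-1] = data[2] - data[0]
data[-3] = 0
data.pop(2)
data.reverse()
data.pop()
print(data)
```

[2]

data[-3] = data[0]*data[-1] = 8*8 = 64 → [64, 2, 8]
reverse → [8, 2, 64]
data[-1] = data[2]-data[0] = 64-8 = 56 → [8, 2, 56]
data[-3] = 0 → [0, 2, 56]
pop(2) removes 56 → [0, 2]
reverse → [2, 0]
pop() removes 0 → [2]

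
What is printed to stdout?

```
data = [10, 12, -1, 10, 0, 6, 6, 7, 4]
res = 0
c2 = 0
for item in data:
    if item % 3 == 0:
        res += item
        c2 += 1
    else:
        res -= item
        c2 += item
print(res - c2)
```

-40

item=10: not %3==0, res = 0-10 = -10; c2=10
item=12: %3==0, res = (-10)+12 = 2; c2=11
item=-1: not %3==0, res = 2-(-1) = 3; c2=10
item=10: not %3==0, res = 3-10 = -7; c2=20
item=0: %3==0, res = (-7)+0 = -7; c2=21
item=6: %3==0, res = (-7)+6 = -1; c2=22
item=6: %3==0, res = (-1)+6 = 5; c2=23
item=7: not %3==0, res = 5-7 = -2; c2=30
item=4: not %3==0, res = (-2)-4 = -6; c2=34
res-c2 = (-6)-34 = -40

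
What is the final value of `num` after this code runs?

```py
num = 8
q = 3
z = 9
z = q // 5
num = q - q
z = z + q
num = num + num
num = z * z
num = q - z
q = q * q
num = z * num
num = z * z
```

z = 3//5 = 0
num = 3-3 = 0
z = 0+3 = 3
num = 0+0 = 0
num = 3*3 = 9
num = 3-3 = 0
q = 3*3 = 9
num = 3*0 = 0
num = 3*3 = 9

9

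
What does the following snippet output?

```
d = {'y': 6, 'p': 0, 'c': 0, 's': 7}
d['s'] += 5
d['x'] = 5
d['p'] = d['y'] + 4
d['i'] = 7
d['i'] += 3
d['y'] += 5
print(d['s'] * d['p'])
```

d['s'] = 7+5 = 12 → {'y': 6, 'p': 0, 'c': 0, 's': 12}
d['x'] = 5 → {'y': 6, 'p': 0, 'c': 0, 's': 12, 'x': 5}
d['p'] = d['y']+4 = 10 → {'y': 6, 'p': 10, 'c': 0, 's': 12, 'x': 5}
d['i'] = 7 → {'y': 6, 'p': 10, 'c': 0, 's': 12, 'x': 5, 'i': 7}
d['i'] = 7+3 = 10 → {'y': 6, 'p': 10, 'c': 0, 's': 12, 'x': 5, 'i': 10}
d['y'] = 6+5 = 11 → {'y': 11, 'p': 10, 'c': 0, 's': 12, 'x': 5, 'i': 10}
d['s']*d['p'] = 12*10 = 120

120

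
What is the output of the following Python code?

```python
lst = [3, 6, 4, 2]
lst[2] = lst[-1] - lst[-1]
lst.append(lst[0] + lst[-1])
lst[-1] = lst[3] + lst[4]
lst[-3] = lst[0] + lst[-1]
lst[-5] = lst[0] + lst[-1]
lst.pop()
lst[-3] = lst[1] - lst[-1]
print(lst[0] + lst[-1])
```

12

lst[2] = lst[-1]-lst[-1] = 2-2 = 0 → [3, 6, 0, 2]
append lst[0]+lst[-1] = 3+2 = 5 → [3, 6, 0, 2, 5]
lst[-1] = lst[3]+lst[4] = 2+5 = 7 → [3, 6, 0, 2, 7]
lst[-3] = lst[0]+lst[-1] = 3+7 = 10 → [3, 6, 10, 2, 7]
lst[-5] = lst[0]+lst[-1] = 3+7 = 10 → [10, 6, 10, 2, 7]
pop() removes 7 → [10, 6, 10, 2]
lst[-3] = lst[1]-lst[-1] = 6-2 = 4 → [10, 4, 10, 2]
lst[0]+lst[-1] = 10+2 = 12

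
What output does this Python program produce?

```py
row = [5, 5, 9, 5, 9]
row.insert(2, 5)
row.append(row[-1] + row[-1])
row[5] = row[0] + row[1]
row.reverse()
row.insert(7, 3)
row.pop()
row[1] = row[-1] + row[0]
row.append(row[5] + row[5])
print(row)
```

[18, 23, 5, 9, 5, 5, 5, 10]

insert 5 at 2 → [5, 5, 5, 9, 5, 9]
append row[-1]+row[-1] = 9+9 = 18 → [5, 5, 5, 9, 5, 9, 18]
row[5] = row[0]+row[1] = 5+5 = 10 → [5, 5, 5, 9, 5, 10, 18]
reverse → [18, 10, 5, 9, 5, 5, 5]
insert 3 at 7 → [18, 10, 5, 9, 5, 5, 5, 3]
pop() removes 3 → [18, 10, 5, 9, 5, 5, 5]
row[1] = row[-1]+row[0] = 5+18 = 23 → [18, 23, 5, 9, 5, 5, 5]
append row[5]+row[5] = 5+5 = 10 → [18, 23, 5, 9, 5, 5, 5, 10]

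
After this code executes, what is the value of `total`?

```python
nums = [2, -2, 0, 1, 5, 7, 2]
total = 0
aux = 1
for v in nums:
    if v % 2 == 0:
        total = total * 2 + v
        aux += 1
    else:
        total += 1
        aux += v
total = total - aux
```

v=2: even, total = 0*2+2 = 2; aux=2
v=-2: even, total = 2*2+(-2) = 2; aux=3
v=0: even, total = 2*2+0 = 4; aux=4
v=1: not even, total = 4+1 = 5; aux=5
v=5: not even, total = 5+1 = 6; aux=10
v=7: not even, total = 6+1 = 7; aux=17
v=2: even, total = 7*2+2 = 16; aux=18
total-aux = 16-18 = -2

-2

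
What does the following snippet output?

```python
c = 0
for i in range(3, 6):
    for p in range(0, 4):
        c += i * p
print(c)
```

72

i=3,p=0: c = 0+0 = 0
i=3,p=1: c = 0+3 = 3
i=3,p=2: c = 3+6 = 9
i=3,p=3: c = 9+9 = 18
i=4,p=0: c = 18+0 = 18
i=4,p=1: c = 18+4 = 22
i=4,p=2: c = 22+8 = 30
i=4,p=3: c = 30+12 = 42
i=5,p=0: c = 42+0 = 42
i=5,p=1: c = 42+5 = 47
i=5,p=2: c = 47+10 = 57
i=5,p=3: c = 57+15 = 72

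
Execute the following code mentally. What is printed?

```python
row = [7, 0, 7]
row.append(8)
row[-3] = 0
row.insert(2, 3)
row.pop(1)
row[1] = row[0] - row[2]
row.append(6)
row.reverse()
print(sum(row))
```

28

append 8 → [7, 0, 7, 8]
row[-3] = 0 → [7, 0, 7, 8]
insert 3 at 2 → [7, 0, 3, 7, 8]
pop(1) removes 0 → [7, 3, 7, 8]
row[1] = row[0]-row[2] = 7-7 = 0 → [7, 0, 7, 8]
append 6 → [7, 0, 7, 8, 6]
reverse → [6, 8, 7, 0, 7]
sum = 28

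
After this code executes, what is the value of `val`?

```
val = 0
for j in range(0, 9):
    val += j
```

j=0: val = 0+0 = 0
j=1: val = 0+1 = 1
j=2: val = 1+2 = 3
j=3: val = 3+3 = 6
j=4: val = 6+4 = 10
j=5: val = 10+5 = 15
j=6: val = 15+6 = 21
j=7: val = 21+7 = 28
j=8: val = 28+8 = 36

36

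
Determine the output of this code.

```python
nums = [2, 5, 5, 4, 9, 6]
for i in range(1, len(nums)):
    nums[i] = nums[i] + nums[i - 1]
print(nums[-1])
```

i=1: nums[1] = 5+2 = 7 → [2, 7, 5, 4, 9, 6]
i=2: nums[2] = 5+7 = 12 → [2, 7, 12, 4, 9, 6]
i=3: nums[3] = 4+12 = 16 → [2, 7, 12, 16, 9, 6]
i=4: nums[4] = 9+16 = 25 → [2, 7, 12, 16, 25, 6]
i=5: nums[5] = 6+25 = 31 → [2, 7, 12, 16, 25, 31]

31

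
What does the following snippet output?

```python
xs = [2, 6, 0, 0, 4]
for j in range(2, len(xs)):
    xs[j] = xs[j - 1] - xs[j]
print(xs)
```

j=2: xs[2] = 6-0 = 6 → [2, 6, 6, 0, 4]
j=3: xs[3] = 6-0 = 6 → [2, 6, 6, 6, 4]
j=4: xs[4] = 6-4 = 2 → [2, 6, 6, 6, 2]

[2, 6, 6, 6, 2]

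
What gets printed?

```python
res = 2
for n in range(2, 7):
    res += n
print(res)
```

22

n=2: res = 2+2 = 4
n=3: res = 4+3 = 7
n=4: res = 7+4 = 11
n=5: res = 11+5 = 16
n=6: res = 16+6 = 22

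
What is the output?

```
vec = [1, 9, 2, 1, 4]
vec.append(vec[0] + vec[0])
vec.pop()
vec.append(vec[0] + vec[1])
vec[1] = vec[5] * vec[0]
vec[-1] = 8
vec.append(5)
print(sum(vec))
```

append vec[0]+vec[0] = 1+1 = 2 → [1, 9, 2, 1, 4, 2]
pop() removes 2 → [1, 9, 2, 1, 4]
append vec[0]+vec[1] = 1+9 = 10 → [1, 9, 2, 1, 4, 10]
vec[1] = vec[5]*vec[0] = 10*1 = 10 → [1, 10, 2, 1, 4, 10]
vec[-1] = 8 → [1, 10, 2, 1, 4, 8]
append 5 → [1, 10, 2, 1, 4, 8, 5]
sum = 31

31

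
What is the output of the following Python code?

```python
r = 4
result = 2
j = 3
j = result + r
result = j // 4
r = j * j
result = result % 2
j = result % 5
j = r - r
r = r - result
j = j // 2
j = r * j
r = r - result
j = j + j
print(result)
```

1

j = 2+4 = 6
result = 6//4 = 1
r = 6*6 = 36
result = 1%2 = 1
j = 1%5 = 1
j = 36-36 = 0
r = 36-1 = 35
j = 0//2 = 0
j = 35*0 = 0
r = 35-1 = 34
j = 0+0 = 0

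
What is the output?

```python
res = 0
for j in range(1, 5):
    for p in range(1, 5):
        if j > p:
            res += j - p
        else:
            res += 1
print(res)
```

20

j=1,p=1: not 1>1, res = 0+1 = 1
j=1,p=2: not 1>2, res = 1+1 = 2
j=1,p=3: not 1>3, res = 2+1 = 3
j=1,p=4: not 1>4, res = 3+1 = 4
j=2,p=1: 2>1, res = 4+1 = 5
j=2,p=2: not 2>2, res = 5+1 = 6
j=2,p=3: not 2>3, res = 6+1 = 7
j=2,p=4: not 2>4, res = 7+1 = 8
j=3,p=1: 3>1, res = 8+2 = 10
j=3,p=2: 3>2, res = 10+1 = 11
j=3,p=3: not 3>3, res = 11+1 = 12
j=3,p=4: not 3>4, res = 12+1 = 13
j=4,p=1: 4>1, res = 13+3 = 16
j=4,p=2: 4>2, res = 16+2 = 18
j=4,p=3: 4>3, res = 18+1 = 19
j=4,p=4: not 4>4, res = 19+1 = 20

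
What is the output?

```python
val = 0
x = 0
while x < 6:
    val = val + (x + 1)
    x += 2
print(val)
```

x=0: val = 0+1 = 1
x=2: val = 1+3 = 4
x=4: val = 4+5 = 9

9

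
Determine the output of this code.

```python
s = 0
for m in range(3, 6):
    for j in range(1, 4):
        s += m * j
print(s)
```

72

m=3,j=1: s = 0+3 = 3
m=3,j=2: s = 3+6 = 9
m=3,j=3: s = 9+9 = 18
m=4,j=1: s = 18+4 = 22
m=4,j=2: s = 22+8 = 30
m=4,j=3: s = 30+12 = 42
m=5,j=1: s = 42+5 = 47
m=5,j=2: s = 47+10 = 57
m=5,j=3: s = 57+15 = 72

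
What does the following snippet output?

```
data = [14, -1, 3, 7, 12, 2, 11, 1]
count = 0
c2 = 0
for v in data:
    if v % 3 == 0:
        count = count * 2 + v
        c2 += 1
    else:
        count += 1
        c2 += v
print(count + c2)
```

67

v=14: not %3==0, count = 0+1 = 1; c2=14
v=-1: not %3==0, count = 1+1 = 2; c2=13
v=3: %3==0, count = 2*2+3 = 7; c2=14
v=7: not %3==0, count = 7+1 = 8; c2=21
v=12: %3==0, count = 8*2+12 = 28; c2=22
v=2: not %3==0, count = 28+1 = 29; c2=24
v=11: not %3==0, count = 29+1 = 30; c2=35
v=1: not %3==0, count = 30+1 = 31; c2=36
count+c2 = 31+36 = 67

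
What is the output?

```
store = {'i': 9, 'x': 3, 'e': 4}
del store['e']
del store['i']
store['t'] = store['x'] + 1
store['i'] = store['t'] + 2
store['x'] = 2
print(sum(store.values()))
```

12

del 'e' → {'i': 9, 'x': 3}
del 'i' → {'x': 3}
store['t'] = store['x']+1 = 4 → {'x': 3, 't': 4}
store['i'] = store['t']+2 = 6 → {'x': 3, 't': 4, 'i': 6}
store['x'] = 2 → {'x': 2, 't': 4, 'i': 6}
sum of values = 12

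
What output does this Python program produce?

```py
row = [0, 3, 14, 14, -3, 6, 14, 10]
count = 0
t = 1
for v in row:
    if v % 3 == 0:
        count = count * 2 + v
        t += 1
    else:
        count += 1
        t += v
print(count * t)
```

1254

v=0: %3==0, count = 0*2+0 = 0; t=2
v=3: %3==0, count = 0*2+3 = 3; t=3
v=14: not %3==0, count = 3+1 = 4; t=17
v=14: not %3==0, count = 4+1 = 5; t=31
v=-3: %3==0, count = 5*2+(-3) = 7; t=32
v=6: %3==0, count = 7*2+6 = 20; t=33
v=14: not %3==0, count = 20+1 = 21; t=47
v=10: not %3==0, count = 21+1 = 22; t=57
count*t = 22*57 = 1254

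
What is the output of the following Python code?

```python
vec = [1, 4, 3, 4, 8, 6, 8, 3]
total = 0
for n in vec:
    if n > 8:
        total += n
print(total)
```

n=1: not >8
n=4: not >8
n=3: not >8
n=4: not >8
n=8: not >8
n=6: not >8
n=8: not >8
n=3: not >8

0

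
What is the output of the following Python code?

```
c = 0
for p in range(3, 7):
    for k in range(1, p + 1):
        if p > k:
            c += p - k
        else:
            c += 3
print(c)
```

p=3,k=1: 3>1, c = 0+2 = 2
p=3,k=2: 3>2, c = 2+1 = 3
p=3,k=3: not 3>3, c = 3+3 = 6
p=4,k=1: 4>1, c = 6+3 = 9
p=4,k=2: 4>2, c = 9+2 = 11
p=4,k=3: 4>3, c = 11+1 = 12
p=4,k=4: not 4>4, c = 12+3 = 15
p=5,k=1: 5>1, c = 15+4 = 19
p=5,k=2: 5>2, c = 19+3 = 22
p=5,k=3: 5>3, c = 22+2 = 24
p=5,k=4: 5>4, c = 24+1 = 25
p=5,k=5: not 5>5, c = 25+3 = 28
p=6,k=1: 6>1, c = 28+5 = 33
p=6,k=2: 6>2, c = 33+4 = 37
p=6,k=3: 6>3, c = 37+3 = 40
p=6,k=4: 6>4, c = 40+2 = 42
p=6,k=5: 6>5, c = 42+1 = 43
p=6,k=6: not 6>6, c = 43+3 = 46

46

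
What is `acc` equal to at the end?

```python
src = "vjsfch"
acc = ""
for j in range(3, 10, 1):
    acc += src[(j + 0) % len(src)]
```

j=3: add src[3]='f' → 'f'
j=4: add src[4]='c' → 'fc'
j=5: add src[5]='h' → 'fch'
j=6: add src[0]='v' → 'fchv'
j=7: add src[1]='j' → 'fchvj'
j=8: add src[2]='s' → 'fchvjs'
j=9: add src[3]='f' → 'fchvjsf'

'fchvjsf'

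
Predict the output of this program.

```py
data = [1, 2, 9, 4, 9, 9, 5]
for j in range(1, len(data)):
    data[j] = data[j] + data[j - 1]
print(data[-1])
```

j=1: data[1] = 2+1 = 3 → [1, 3, 9, 4, 9, 9, 5]
j=2: data[2] = 9+3 = 12 → [1, 3, 12, 4, 9, 9, 5]
j=3: data[3] = 4+12 = 16 → [1, 3, 12, 16, 9, 9, 5]
j=4: data[4] = 9+16 = 25 → [1, 3, 12, 16, 25, 9, 5]
j=5: data[5] = 9+25 = 34 → [1, 3, 12, 16, 25, 34, 5]
j=6: data[6] = 5+34 = 39 → [1, 3, 12, 16, 25, 34, 39]

39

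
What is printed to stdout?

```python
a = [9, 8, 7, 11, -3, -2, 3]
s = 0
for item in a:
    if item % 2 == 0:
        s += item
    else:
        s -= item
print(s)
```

-21

item=9: not even, s = 0-9 = -9
item=8: even, s = (-9)+8 = -1
item=7: not even, s = (-1)-7 = -8
item=11: not even, s = (-8)-11 = -19
item=-3: not even, s = (-19)-(-3) = -16
item=-2: even, s = (-16)+(-2) = -18
item=3: not even, s = (-18)-3 = -21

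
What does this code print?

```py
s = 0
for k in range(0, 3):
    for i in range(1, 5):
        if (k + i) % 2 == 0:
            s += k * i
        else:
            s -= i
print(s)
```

2

k=0,i=1: odd sum, s = 0-1 = -1
k=0,i=2: even sum, s = (-1)+0 = -1
k=0,i=3: odd sum, s = (-1)-3 = -4
k=0,i=4: even sum, s = (-4)+0 = -4
k=1,i=1: even sum, s = (-4)+1 = -3
k=1,i=2: odd sum, s = (-3)-2 = -5
k=1,i=3: even sum, s = (-5)+3 = -2
k=1,i=4: odd sum, s = (-2)-4 = -6
k=2,i=1: odd sum, s = (-6)-1 = -7
k=2,i=2: even sum, s = (-7)+4 = -3
k=2,i=3: odd sum, s = (-3)-3 = -6
k=2,i=4: even sum, s = (-6)+8 = 2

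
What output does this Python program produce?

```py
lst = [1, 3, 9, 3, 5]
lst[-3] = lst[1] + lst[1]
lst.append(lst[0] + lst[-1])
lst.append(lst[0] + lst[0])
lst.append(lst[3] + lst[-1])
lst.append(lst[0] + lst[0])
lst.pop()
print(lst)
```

[1, 3, 6, 3, 5, 6, 2, 5]

lst[-3] = lst[1]+lst[1] = 3+3 = 6 → [1, 3, 6, 3, 5]
append lst[0]+lst[-1] = 1+5 = 6 → [1, 3, 6, 3, 5, 6]
append lst[0]+lst[0] = 1+1 = 2 → [1, 3, 6, 3, 5, 6, 2]
append lst[3]+lst[-1] = 3+2 = 5 → [1, 3, 6, 3, 5, 6, 2, 5]
append lst[0]+lst[0] = 1+1 = 2 → [1, 3, 6, 3, 5, 6, 2, 5, 2]
pop() removes 2 → [1, 3, 6, 3, 5, 6, 2, 5]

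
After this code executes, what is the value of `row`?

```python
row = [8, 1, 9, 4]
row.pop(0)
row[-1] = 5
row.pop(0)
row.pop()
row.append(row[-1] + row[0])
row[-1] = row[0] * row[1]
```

pop(0) removes 8 → [1, 9, 4]
row[-1] = 5 → [1, 9, 5]
pop(0) removes 1 → [9, 5]
pop() removes 5 → [9]
append row[-1]+row[0] = 9+9 = 18 → [9, 18]
row[-1] = row[0]*row[1] = 9*18 = 162 → [9, 162]

[9, 162]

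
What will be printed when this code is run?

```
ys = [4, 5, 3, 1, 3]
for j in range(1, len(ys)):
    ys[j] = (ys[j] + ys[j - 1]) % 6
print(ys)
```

j=1: ys[1] = (5+4)%6 = 3 → [4, 3, 3, 1, 3]
j=2: ys[2] = (3+3)%6 = 0 → [4, 3, 0, 1, 3]
j=3: ys[3] = (1+0)%6 = 1 → [4, 3, 0, 1, 3]
j=4: ys[4] = (3+1)%6 = 4 → [4, 3, 0, 1, 4]

[4, 3, 0, 1, 4]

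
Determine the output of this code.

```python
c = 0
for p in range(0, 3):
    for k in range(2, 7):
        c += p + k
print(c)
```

p=0,k=2: c = 0+2 = 2
p=0,k=3: c = 2+3 = 5
p=0,k=4: c = 5+4 = 9
p=0,k=5: c = 9+5 = 14
p=0,k=6: c = 14+6 = 20
p=1,k=2: c = 20+3 = 23
p=1,k=3: c = 23+4 = 27
p=1,k=4: c = 27+5 = 32
p=1,k=5: c = 32+6 = 38
p=1,k=6: c = 38+7 = 45
p=2,k=2: c = 45+4 = 49
p=2,k=3: c = 49+5 = 54
p=2,k=4: c = 54+6 = 60
p=2,k=5: c = 60+7 = 67
p=2,k=6: c = 67+8 = 75

75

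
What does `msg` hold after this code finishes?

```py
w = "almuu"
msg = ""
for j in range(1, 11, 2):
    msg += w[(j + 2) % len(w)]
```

j=1: add w[3]='u' → 'u'
j=3: add w[0]='a' → 'ua'
j=5: add w[2]='m' → 'uam'
j=7: add w[4]='u' → 'uamu'
j=9: add w[1]='l' → 'uamul'

'uamul'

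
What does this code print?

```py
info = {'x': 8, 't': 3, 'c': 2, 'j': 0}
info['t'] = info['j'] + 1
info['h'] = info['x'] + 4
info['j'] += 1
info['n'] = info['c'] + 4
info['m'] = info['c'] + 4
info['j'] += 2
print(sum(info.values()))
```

info['t'] = info['j']+1 = 1 → {'x': 8, 't': 1, 'c': 2, 'j': 0}
info['h'] = info['x']+4 = 12 → {'x': 8, 't': 1, 'c': 2, 'j': 0, 'h': 12}
info['j'] = 0+1 = 1 → {'x': 8, 't': 1, 'c': 2, 'j': 1, 'h': 12}
info['n'] = info['c']+4 = 6 → {'x': 8, 't': 1, 'c': 2, 'j': 1, 'h': 12, 'n': 6}
info['m'] = info['c']+4 = 6 → {'x': 8, 't': 1, 'c': 2, 'j': 1, 'h': 12, 'n': 6, 'm': 6}
info['j'] = 1+2 = 3 → {'x': 8, 't': 1, 'c': 2, 'j': 3, 'h': 12, 'n': 6, 'm': 6}
sum of values = 38

38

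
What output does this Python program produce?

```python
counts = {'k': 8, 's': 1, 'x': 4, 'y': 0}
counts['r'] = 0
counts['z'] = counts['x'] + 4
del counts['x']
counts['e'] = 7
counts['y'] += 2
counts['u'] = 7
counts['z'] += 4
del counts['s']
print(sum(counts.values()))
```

counts['r'] = 0 → {'k': 8, 's': 1, 'x': 4, 'y': 0, 'r': 0}
counts['z'] = counts['x']+4 = 8 → {'k': 8, 's': 1, 'x': 4, 'y': 0, 'r': 0, 'z': 8}
del 'x' → {'k': 8, 's': 1, 'y': 0, 'r': 0, 'z': 8}
counts['e'] = 7 → {'k': 8, 's': 1, 'y': 0, 'r': 0, 'z': 8, 'e': 7}
counts['y'] = 0+2 = 2 → {'k': 8, 's': 1, 'y': 2, 'r': 0, 'z': 8, 'e': 7}
counts['u'] = 7 → {'k': 8, 's': 1, 'y': 2, 'r': 0, 'z': 8, 'e': 7, 'u': 7}
counts['z'] = 8+4 = 12 → {'k': 8, 's': 1, 'y': 2, 'r': 0, 'z': 12, 'e': 7, 'u': 7}
del 's' → {'k': 8, 'y': 2, 'r': 0, 'z': 12, 'e': 7, 'u': 7}
sum of values = 36

36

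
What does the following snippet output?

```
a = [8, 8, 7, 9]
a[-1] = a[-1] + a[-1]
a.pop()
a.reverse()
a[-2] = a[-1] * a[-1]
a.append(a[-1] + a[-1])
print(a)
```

a[-1] = a[-1]+a[-1] = 9+9 = 18 → [8, 8, 7, 18]
pop() removes 18 → [8, 8, 7]
reverse → [7, 8, 8]
a[-2] = a[-1]*a[-1] = 8*8 = 64 → [7, 64, 8]
append a[-1]+a[-1] = 8+8 = 16 → [7, 64, 8, 16]

[7, 64, 8, 16]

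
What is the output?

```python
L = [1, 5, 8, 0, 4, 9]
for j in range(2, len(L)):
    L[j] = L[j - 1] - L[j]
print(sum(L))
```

-23

j=2: L[2] = 5-8 = -3 → [1, 5, -3, 0, 4, 9]
j=3: L[3] = (-3)-0 = -3 → [1, 5, -3, -3, 4, 9]
j=4: L[4] = (-3)-4 = -7 → [1, 5, -3, -3, -7, 9]
j=5: L[5] = (-7)-9 = -16 → [1, 5, -3, -3, -7, -16]
sum = -23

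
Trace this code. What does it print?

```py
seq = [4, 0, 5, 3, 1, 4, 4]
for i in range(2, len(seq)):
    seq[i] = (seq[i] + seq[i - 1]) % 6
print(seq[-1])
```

5

i=2: seq[2] = (5+0)%6 = 5 → [4, 0, 5, 3, 1, 4, 4]
i=3: seq[3] = (3+5)%6 = 2 → [4, 0, 5, 2, 1, 4, 4]
i=4: seq[4] = (1+2)%6 = 3 → [4, 0, 5, 2, 3, 4, 4]
i=5: seq[5] = (4+3)%6 = 1 → [4, 0, 5, 2, 3, 1, 4]
i=6: seq[6] = (4+1)%6 = 5 → [4, 0, 5, 2, 3, 1, 5]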